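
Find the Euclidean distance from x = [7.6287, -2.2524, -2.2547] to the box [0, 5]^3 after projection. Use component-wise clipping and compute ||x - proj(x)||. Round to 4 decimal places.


Project each component onto [0, 5].
clip(7.6287) = 5.0, clip(-2.2524) = 0.0, clip(-2.2547) = 0.0
Projection = [5.0, 0.0, 0.0]
Squared diffs: [6.9101, 5.0733, 5.0837]
Distance = sqrt(17.0671) = 4.1312


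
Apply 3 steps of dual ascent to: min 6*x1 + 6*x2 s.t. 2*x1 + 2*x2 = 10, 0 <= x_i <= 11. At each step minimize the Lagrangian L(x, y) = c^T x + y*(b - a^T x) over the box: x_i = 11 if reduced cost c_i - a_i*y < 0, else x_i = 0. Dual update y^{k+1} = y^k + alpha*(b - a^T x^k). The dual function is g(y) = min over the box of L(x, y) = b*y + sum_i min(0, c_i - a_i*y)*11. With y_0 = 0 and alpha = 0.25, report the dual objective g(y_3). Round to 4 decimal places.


Dual ascent for LP: min 6*x1 + 6*x2, 2*x1 + 2*x2 = 10, 0 <= x_i <= 11
Step 1: y^k = 0.0, reduced costs: (6.0, 6.0)
  x^k = (0.0, 0.0), subgradient = b - a^T x = 10.0
  y^{k+1} = 0.0 + 0.25*10.0 = 2.5
Step 2: y^k = 2.5, reduced costs: (1.0, 1.0)
  x^k = (0.0, 0.0), subgradient = b - a^T x = 10.0
  y^{k+1} = 2.5 + 0.25*10.0 = 5.0
Step 3: y^k = 5.0, reduced costs: (-4.0, -4.0)
  x^k = (11.0, 11.0), subgradient = b - a^T x = -34.0
  y^{k+1} = 5.0 + 0.25*-34.0 = -3.5
Dual objective at y_3 = -3.5: reduced costs (13.0, 13.0), box minimizer x = (0.0, 0.0)
g(y_3) = b*y + (c1 - a1*y)*x1 + (c2 - a2*y)*x2 = 10*(-3.5) + 13.0*0.0 + 13.0*0.0 = -35.0 + 0.0 + 0.0 = -35.0


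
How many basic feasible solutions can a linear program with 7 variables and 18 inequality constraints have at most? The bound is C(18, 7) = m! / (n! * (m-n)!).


Each vertex corresponds to some choice of n active constraints out of m, so the number of vertices is at most C(m, n) = m! / (n!(m-n)!).
m = 18, n = 7
Numerator: 18 * 17 * 16 * 15 * 14 * 13 * 12
Denominator: 7! = 5040
C(18, 7) = 31824


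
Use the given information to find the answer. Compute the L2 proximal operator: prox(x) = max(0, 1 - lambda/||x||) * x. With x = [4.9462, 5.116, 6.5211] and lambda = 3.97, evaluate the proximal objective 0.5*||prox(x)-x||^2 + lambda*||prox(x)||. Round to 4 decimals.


Step 1: Compute ||x||.
||x|| = 9.6521
Step 2: Compute scaling factor.
scale = max(0, 1 - 3.97/9.6521) = 0.5887
Step 3: prox(x) = [2.9118, 3.0117, 3.8389]
||prox(x)|| = 5.6821
Step 4: Proximal objective.
0.5*||prox-x||^2 = 7.8805
lambda*||prox|| = 22.5579
Total = 30.4384


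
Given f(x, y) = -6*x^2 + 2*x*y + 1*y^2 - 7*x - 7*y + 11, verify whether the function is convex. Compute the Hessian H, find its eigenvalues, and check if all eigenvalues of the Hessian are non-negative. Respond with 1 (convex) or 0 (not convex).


The Hessian of f(x,y) = -6*x^2 + 2*x*y + 1*y^2 - 7*x - 7*y + 11 is:
H = [[-12, 2], [2, 2]]
Trace = -12 + 2 = -10
Determinant = -12*2 - (2)^2 = -28
Discriminant = (-10)^2 - 4*-28 = 212.0
Eigenvalues: lambda_1 = -12.2801, lambda_2 = 2.2801
The function is not convex.

0


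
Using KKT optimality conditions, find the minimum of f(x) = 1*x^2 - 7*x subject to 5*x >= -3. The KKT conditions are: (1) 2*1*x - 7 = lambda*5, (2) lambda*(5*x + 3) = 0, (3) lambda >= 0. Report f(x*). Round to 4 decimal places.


Step 1: Try lambda = 0 (constraint inactive).
Stationarity: 2*1*x - 7 = 0
x* = 7/(2*1) = 3.5
Check constraint: 5*3.5 = 17.5 >= -3 -- satisfied.
Step 2: Compute optimal value.
f(x*) = 1*3.5^2 - 7*3.5 = -12.25


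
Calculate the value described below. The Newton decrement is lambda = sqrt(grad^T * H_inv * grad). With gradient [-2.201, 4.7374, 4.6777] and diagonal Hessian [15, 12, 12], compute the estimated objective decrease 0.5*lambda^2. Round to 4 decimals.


Step 1: H is diagonal, so H^(-1) * g = [-0.1467, 0.3948, 0.3898].
Step 2: g^T H^(-1) g = sum_i g_i^2 / H_ii
  = (-2.201)^2/15 + (4.7374)^2/12 + (4.6777)^2/12
  = 0.323 + 1.8702 + 1.8234 = 4.0166
Step 3: Objective decrease = 0.5 * g^T H^(-1) g = 2.0083


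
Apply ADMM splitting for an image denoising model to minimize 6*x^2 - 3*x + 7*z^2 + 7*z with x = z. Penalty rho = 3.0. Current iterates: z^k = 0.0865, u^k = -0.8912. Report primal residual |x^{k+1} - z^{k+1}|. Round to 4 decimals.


ADMM iteration with rho = 3.0, z^k = 0.0865, u^k = -0.8912
Step 1: x-update.
Minimize 6*x^2 - 3*x + (3.0/2)*(x - 0.0865 - 0.8912)^2
FOC: (2*6 + 3.0)*x = 3 + 3.0*(0.0865 + 0.8912)
x^{k+1} = 0.3955
Step 2: z-update.
Minimize 7*z^2 + 7*z + (3.0/2)*(0.3955 - z - 0.8912)^2
FOC: (2*7 + 3.0)*z = -7 + 3.0*(0.3955 - 0.8912)
z^{k+1} = -0.4992
Step 3: u-update.
u^{k+1} = -0.8912 + 0.3955 + 0.4992 = 0.0036
Step 4: Primal residual = |0.3955 + 0.4992| = 0.8948


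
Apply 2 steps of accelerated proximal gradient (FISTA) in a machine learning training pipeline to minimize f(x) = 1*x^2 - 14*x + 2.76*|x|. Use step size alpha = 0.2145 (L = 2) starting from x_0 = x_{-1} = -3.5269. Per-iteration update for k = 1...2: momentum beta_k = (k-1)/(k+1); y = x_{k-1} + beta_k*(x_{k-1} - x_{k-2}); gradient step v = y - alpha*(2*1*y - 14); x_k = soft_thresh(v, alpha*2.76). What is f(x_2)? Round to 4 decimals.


FISTA on f(x) = 1*x^2 - 14*x + 2.76*|x|
L = 2, alpha = 0.2145
Iteration 1: beta = 0.0, y = -3.5269 + 0.0*(-3.5269 + 3.5269) = -3.5269
  grad(y) = -21.0538, v = y - alpha*grad = 0.9891
  prox(v) = soft_thresh(0.9891, 0.592) = 0.3971
Iteration 2: beta = 0.3333, y = 0.3971 + 0.3333*(0.3971 + 3.5269) = 1.7051
  grad(y) = -10.5897, v = y - alpha*grad = 3.9766
  prox(v) = soft_thresh(3.9766, 0.592) = 3.3846
f(x_2) = 1*3.3846^2 - 14*3.3846 + 2.76*|3.3846| = -26.5874


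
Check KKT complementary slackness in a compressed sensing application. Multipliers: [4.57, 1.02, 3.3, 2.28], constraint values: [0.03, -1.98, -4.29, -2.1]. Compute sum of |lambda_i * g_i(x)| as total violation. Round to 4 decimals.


KKT complementary slackness check:
lambda_1 * g_1 = 4.57 * 0.03 = 0.1371
lambda_2 * g_2 = 1.02 * -1.98 = -2.0196
lambda_3 * g_3 = 3.3 * -4.29 = -14.157
lambda_4 * g_4 = 2.28 * -2.1 = -4.788
Total violation = 0.1371 + 2.0196 + 14.157 + 4.788 = 21.1017


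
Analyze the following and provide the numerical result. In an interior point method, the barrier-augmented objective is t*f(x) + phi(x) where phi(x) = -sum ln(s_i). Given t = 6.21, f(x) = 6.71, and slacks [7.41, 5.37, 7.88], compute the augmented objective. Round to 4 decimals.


Step 1: Compute log-barrier.
ln values: [2.0028, 1.6808, 2.0643]
phi = -(2.0028 + 1.6808 + 2.0643) = -5.748
Step 2: Compute augmented objective.
t*f(x) = 6.21*6.71 = 41.6691
Total = 41.6691 - 5.748 = 35.9211


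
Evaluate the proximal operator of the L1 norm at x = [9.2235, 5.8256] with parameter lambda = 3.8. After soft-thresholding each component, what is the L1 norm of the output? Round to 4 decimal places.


Soft-thresholding with lambda = 3.8:
prox(9.2235) = sign(9.2235)*max(|9.2235| - 3.8, 0) = 5.4235
prox(5.8256) = sign(5.8256)*max(|5.8256| - 3.8, 0) = 2.0256
prox(x) = [5.4235, 2.0256]
||prox(x)||_1 = 5.4235 + 2.0256 = 7.4491


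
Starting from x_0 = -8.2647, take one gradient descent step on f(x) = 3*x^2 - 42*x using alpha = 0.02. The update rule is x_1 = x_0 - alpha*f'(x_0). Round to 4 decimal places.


We compute the gradient at x_0 and apply the update.
f'(x) = 6*x - 42
f'(-8.2647) = 6*-8.2647 - 42 = -91.5882
x_1 = -8.2647 - 0.02*-91.5882 = -6.4329


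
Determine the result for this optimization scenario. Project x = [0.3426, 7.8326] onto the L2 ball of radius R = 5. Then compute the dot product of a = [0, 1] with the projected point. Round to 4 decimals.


Step 1: Compute ||x|| (intermediates to 6 decimals).
||x|| = sqrt(0.3426^2 + 7.8326^2) = 7.840089
Step 2: Project.
Since ||x|| > R, scale = R/||x|| = 5/7.840089 = 0.637748, proj(x) = scale * x
proj(x) = [0.218492, 4.995225]
Step 3: Dot product.
a^T * proj(x) = 0*0.218492 + 1*4.995225 = 4.9952


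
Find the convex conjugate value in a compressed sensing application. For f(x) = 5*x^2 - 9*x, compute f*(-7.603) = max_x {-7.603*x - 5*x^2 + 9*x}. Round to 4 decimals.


f*(y) = sup_x {y*x - a*x^2 - b*x} = sup_x {(y-b)*x - a*x^2}
FOC: (y - b) - 2a*x = 0 => x* = (y - b)/(2a)
x* = (-7.603 + 9)/(2*5) = 0.1397
f*(-7.603) = (y-b)^2/(4a) = (-7.603 + 9)^2/(4*5)
= 1.9516/20 = 0.0976


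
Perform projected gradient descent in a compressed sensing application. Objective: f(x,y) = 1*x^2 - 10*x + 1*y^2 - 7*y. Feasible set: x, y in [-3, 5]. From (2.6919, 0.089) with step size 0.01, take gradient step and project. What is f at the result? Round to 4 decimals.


Step 1: Compute gradient at (2.6919, 0.089).
grad_x = 2*1*2.6919 - 10 = -4.6162
grad_y = 2*1*0.089 - 7 = -6.822
Step 2: Gradient step.
x_raw = 2.6919 - 0.01*-4.6162 = 2.7381
y_raw = 0.089 - 0.01*-6.822 = 0.1572
Step 3: Project onto [-3, 5].
x_proj = clip(2.7381) = 2.7381
y_proj = clip(0.1572) = 0.1572
Step 4: Evaluate f.
f(2.7381, 0.1572) = -20.9595


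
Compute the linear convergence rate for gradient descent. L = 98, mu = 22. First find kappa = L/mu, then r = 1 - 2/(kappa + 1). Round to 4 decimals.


Step 1: Compute the condition number.
kappa = L/mu = 98/22 = 4.4545
Step 2: Compute the convergence rate.
r = 1 - 2/(kappa + 1) = 1 - 2*mu/(L + mu) = (L - mu)/(L + mu) = 76/120 = 0.6333


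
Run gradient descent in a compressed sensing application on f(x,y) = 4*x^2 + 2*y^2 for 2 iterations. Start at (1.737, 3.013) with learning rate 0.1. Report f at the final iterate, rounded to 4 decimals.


Gradient descent on f(x,y) = 4*x^2 + 2*y^2.
Starting point: (1.737, 3.013), alpha = 0.1
Step 1: grad_x = 2*4*1.737 = 13.896, grad_y = 2*2*3.013 = 12.052
  x_1 = 1.737 - 0.1*13.896 = 0.3474
  y_1 = 3.013 - 0.1*12.052 = 1.8078
Step 2: grad_x = 2*4*0.3474 = 2.7792, grad_y = 2*2*1.8078 = 7.2312
  x_2 = 0.3474 - 0.1*2.7792 = 0.0695
  y_2 = 1.8078 - 0.1*7.2312 = 1.0847
f(0.0695, 1.0847) = 4*0.0695^2 + 2*1.0847^2 = 2.3724


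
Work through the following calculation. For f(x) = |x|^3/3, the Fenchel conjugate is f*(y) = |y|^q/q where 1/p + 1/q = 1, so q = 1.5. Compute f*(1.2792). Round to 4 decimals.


The conjugate exponent q satisfies 1/p + 1/q = 1.
p = 3, so q = 3/(3 - 1) = 1.5
|y|^q = 1.2792^1.5 = 1.4468
f*(1.2792) = 1.4468 / 1.5 = 0.9645


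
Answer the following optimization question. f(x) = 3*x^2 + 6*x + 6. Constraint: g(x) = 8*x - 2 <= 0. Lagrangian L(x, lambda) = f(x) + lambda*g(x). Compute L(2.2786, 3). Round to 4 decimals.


Step 1: Evaluate f(x).
f(2.2786) = 3*2.2786^2 + 6*2.2786 + 6 = 35.2477
Step 2: Evaluate g(x).
g(2.2786) = 8*2.2786 - 2 = 16.2288
Step 3: Compute Lagrangian.
L = 35.2477 + 3*16.2288 = 83.9341


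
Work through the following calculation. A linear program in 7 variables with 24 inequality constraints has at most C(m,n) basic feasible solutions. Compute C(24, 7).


Each vertex corresponds to some choice of n active constraints out of m, so the number of vertices is at most C(m, n) = m! / (n!(m-n)!).
m = 24, n = 7
Numerator: 24 * 23 * 22 * 21 * 20 * 19 * 18
Denominator: 7! = 5040
C(24, 7) = 346104


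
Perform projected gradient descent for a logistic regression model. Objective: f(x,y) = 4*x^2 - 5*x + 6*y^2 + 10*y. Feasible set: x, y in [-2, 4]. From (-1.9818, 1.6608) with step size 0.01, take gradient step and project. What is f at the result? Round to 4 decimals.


Step 1: Compute gradient at (-1.9818, 1.6608).
grad_x = 2*4*-1.9818 - 5 = -20.8544
grad_y = 2*6*1.6608 + 10 = 29.9296
Step 2: Gradient step.
x_raw = -1.9818 - 0.01*-20.8544 = -1.7733
y_raw = 1.6608 - 0.01*29.9296 = 1.3615
Step 3: Project onto [-2, 4].
x_proj = clip(-1.7733) = -1.7733
y_proj = clip(1.3615) = 1.3615
Step 4: Evaluate f.
f(-1.7733, 1.3615) = 46.1812


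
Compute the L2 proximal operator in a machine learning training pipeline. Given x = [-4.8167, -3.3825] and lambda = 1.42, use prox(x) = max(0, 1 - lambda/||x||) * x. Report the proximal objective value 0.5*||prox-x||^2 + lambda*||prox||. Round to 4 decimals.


Step 1: Compute ||x||.
||x|| = 5.8857
Step 2: Compute scaling factor.
scale = max(0, 1 - 1.42/5.8857) = 0.7587
Step 3: prox(x) = [-3.6546, -2.5664]
||prox(x)|| = 4.4657
Step 4: Proximal objective.
0.5*||prox-x||^2 = 1.0082
lambda*||prox|| = 6.3413
Total = 7.3495


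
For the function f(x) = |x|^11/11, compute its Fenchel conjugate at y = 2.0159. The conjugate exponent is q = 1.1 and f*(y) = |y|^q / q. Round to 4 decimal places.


The conjugate exponent q satisfies 1/p + 1/q = 1.
p = 11, so q = 11/(11 - 1) = 1.1
|y|^q = 2.0159^1.1 = 2.1623
f*(2.0159) = 2.1623 / 1.1 = 1.9657


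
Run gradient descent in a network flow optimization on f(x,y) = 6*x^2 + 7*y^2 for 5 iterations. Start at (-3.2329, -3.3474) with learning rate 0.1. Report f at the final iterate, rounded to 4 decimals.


Gradient descent on f(x,y) = 6*x^2 + 7*y^2.
Starting point: (-3.2329, -3.3474), alpha = 0.1
Step 1: grad_x = 2*6*-3.2329 = -38.7948, grad_y = 2*7*-3.3474 = -46.8636
  x_1 = -3.2329 - 0.1*-38.7948 = 0.6466
  y_1 = -3.3474 - 0.1*-46.8636 = 1.339
Step 2: grad_x = 2*6*0.6466 = 7.759, grad_y = 2*7*1.339 = 18.7454
  x_2 = 0.6466 - 0.1*7.759 = -0.1293
  y_2 = 1.339 - 0.1*18.7454 = -0.5356
Step 3: grad_x = 2*6*-0.1293 = -1.5518, grad_y = 2*7*-0.5356 = -7.4982
  x_3 = -0.1293 - 0.1*-1.5518 = 0.0259
  y_3 = -0.5356 - 0.1*-7.4982 = 0.2142
Step 4: grad_x = 2*6*0.0259 = 0.3104, grad_y = 2*7*0.2142 = 2.9993
  x_4 = 0.0259 - 0.1*0.3104 = -0.0052
  y_4 = 0.2142 - 0.1*2.9993 = -0.0857
Step 5: grad_x = 2*6*-0.0052 = -0.0621, grad_y = 2*7*-0.0857 = -1.1997
  x_5 = -0.0052 - 0.1*-0.0621 = 0.001
  y_5 = -0.0857 - 0.1*-1.1997 = 0.0343
f(0.001, 0.0343) = 6*0.001^2 + 7*0.0343^2 = 0.0082


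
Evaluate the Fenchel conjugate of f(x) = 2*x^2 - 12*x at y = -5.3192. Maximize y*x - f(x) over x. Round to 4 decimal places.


f*(y) = sup_x {y*x - a*x^2 - b*x} = sup_x {(y-b)*x - a*x^2}
FOC: (y - b) - 2a*x = 0 => x* = (y - b)/(2a)
x* = (-5.3192 + 12)/(2*2) = 1.6702
f*(-5.3192) = (y-b)^2/(4a) = (-5.3192 + 12)^2/(4*2)
= 44.6331/8 = 5.5791


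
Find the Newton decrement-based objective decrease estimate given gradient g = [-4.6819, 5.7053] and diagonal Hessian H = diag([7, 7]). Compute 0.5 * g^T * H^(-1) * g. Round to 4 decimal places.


Step 1: H is diagonal, so H^(-1) * g = [-0.6688, 0.815].
Step 2: g^T H^(-1) g = sum_i g_i^2 / H_ii
  = (-4.6819)^2/7 + (5.7053)^2/7
  = 3.1315 + 4.6501 = 7.7815
Step 3: Objective decrease = 0.5 * g^T H^(-1) g = 3.8908


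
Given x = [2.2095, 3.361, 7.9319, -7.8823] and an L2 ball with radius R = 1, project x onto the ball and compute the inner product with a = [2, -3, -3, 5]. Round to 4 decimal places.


Step 1: Compute ||x|| (intermediates to 6 decimals).
||x|| = sqrt(2.2095^2 + 3.361^2 + 7.9319^2 + (-7.8823)^2) = 11.883766
Step 2: Project.
Since ||x|| > R, scale = R/||x|| = 1/11.883766 = 0.084148, proj(x) = scale * x
proj(x) = [0.185925, 0.282821, 0.667454, -0.66328]
Step 3: Dot product.
a^T * proj(x) = 2*0.185925 - 3*0.282821 - 3*0.667454 + 5*(-0.66328) = -5.7954


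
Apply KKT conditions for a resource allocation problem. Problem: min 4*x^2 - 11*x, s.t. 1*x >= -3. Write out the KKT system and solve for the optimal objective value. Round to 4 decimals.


Step 1: Try lambda = 0 (constraint inactive).
Stationarity: 2*4*x - 11 = 0
x* = 11/(2*4) = 1.375
Check constraint: 1*1.375 = 1.375 >= -3 -- satisfied.
Step 2: Compute optimal value.
f(x*) = 4*1.375^2 - 11*1.375 = -7.5625


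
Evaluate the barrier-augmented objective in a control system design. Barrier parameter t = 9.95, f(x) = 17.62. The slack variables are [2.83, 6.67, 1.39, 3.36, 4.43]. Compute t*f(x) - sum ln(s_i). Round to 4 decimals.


Step 1: Compute log-barrier.
ln values: [1.0403, 1.8976, 0.3293, 1.2119, 1.4884]
phi = -(1.0403 + 1.8976 + 0.3293 + 1.2119 + 1.4884) = -5.9675
Step 2: Compute augmented objective.
t*f(x) = 9.95*17.62 = 175.319
Total = 175.319 - 5.9675 = 169.3515


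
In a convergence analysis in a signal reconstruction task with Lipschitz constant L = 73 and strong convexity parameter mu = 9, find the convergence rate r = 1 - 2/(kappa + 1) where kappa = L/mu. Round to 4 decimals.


Step 1: Compute the condition number.
kappa = L/mu = 73/9 = 8.1111
Step 2: Compute the convergence rate.
r = 1 - 2/(kappa + 1) = 1 - 2*mu/(L + mu) = (L - mu)/(L + mu) = 64/82 = 0.7805


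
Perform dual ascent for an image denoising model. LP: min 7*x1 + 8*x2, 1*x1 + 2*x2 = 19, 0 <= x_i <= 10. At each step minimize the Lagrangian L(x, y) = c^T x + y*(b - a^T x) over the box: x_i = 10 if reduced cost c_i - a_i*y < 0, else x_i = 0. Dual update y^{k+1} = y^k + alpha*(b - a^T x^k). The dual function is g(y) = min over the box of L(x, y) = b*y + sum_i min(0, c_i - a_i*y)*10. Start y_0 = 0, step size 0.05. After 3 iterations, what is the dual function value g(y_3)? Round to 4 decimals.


Dual ascent for LP: min 7*x1 + 8*x2, 1*x1 + 2*x2 = 19, 0 <= x_i <= 10
Step 1: y^k = 0.0, reduced costs: (7.0, 8.0)
  x^k = (0.0, 0.0), subgradient = b - a^T x = 19.0
  y^{k+1} = 0.0 + 0.05*19.0 = 0.95
Step 2: y^k = 0.95, reduced costs: (6.05, 6.1)
  x^k = (0.0, 0.0), subgradient = b - a^T x = 19.0
  y^{k+1} = 0.95 + 0.05*19.0 = 1.9
Step 3: y^k = 1.9, reduced costs: (5.1, 4.2)
  x^k = (0.0, 0.0), subgradient = b - a^T x = 19.0
  y^{k+1} = 1.9 + 0.05*19.0 = 2.85
Dual objective at y_3 = 2.85: reduced costs (4.15, 2.3), box minimizer x = (0.0, 0.0)
g(y_3) = b*y + (c1 - a1*y)*x1 + (c2 - a2*y)*x2 = 19*2.85 + 4.15*0.0 + 2.3*0.0 = 54.15 + 0.0 + 0.0 = 54.15


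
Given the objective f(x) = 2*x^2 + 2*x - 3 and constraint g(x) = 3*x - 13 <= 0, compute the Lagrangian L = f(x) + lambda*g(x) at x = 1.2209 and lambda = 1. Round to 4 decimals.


Step 1: Evaluate f(x).
f(1.2209) = 2*1.2209^2 + 2*1.2209 - 3 = 2.423
Step 2: Evaluate g(x).
g(1.2209) = 3*1.2209 - 13 = -9.3373
Step 3: Compute Lagrangian.
L = 2.423 + 1*-9.3373 = -6.9143


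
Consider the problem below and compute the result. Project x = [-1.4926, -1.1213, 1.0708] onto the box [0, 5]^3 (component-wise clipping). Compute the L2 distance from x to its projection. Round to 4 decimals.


Project each component onto [0, 5].
clip(-1.4926) = 0.0, clip(-1.1213) = 0.0, clip(1.0708) = 1.0708
Projection = [0.0, 0.0, 1.0708]
Squared diffs: [2.2279, 1.2573, 0.0]
Distance = sqrt(3.4852) = 1.8669


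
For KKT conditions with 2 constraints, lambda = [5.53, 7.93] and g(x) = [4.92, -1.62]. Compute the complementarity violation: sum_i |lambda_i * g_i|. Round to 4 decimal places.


KKT complementary slackness check:
lambda_1 * g_1 = 5.53 * 4.92 = 27.2076
lambda_2 * g_2 = 7.93 * -1.62 = -12.8466
Total violation = 27.2076 + 12.8466 = 40.0542


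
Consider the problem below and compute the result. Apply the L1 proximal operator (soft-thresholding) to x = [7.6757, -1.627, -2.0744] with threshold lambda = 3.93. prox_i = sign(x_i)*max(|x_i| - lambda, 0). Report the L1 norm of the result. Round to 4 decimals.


Soft-thresholding with lambda = 3.93:
prox(7.6757) = sign(7.6757)*max(|7.6757| - 3.93, 0) = 3.7457
prox(-1.627) = sign(-1.627)*max(|-1.627| - 3.93, 0) = 0.0
prox(-2.0744) = sign(-2.0744)*max(|-2.0744| - 3.93, 0) = 0.0
prox(x) = [3.7457, 0.0, 0.0]
||prox(x)||_1 = 3.7457 + 0.0 + 0.0 = 3.7457


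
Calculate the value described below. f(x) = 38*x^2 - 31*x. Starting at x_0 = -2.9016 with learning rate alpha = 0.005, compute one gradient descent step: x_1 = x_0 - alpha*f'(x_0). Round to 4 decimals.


We compute the gradient at x_0 and apply the update.
f'(x) = 76*x - 31
f'(-2.9016) = 76*-2.9016 - 31 = -251.5216
x_1 = -2.9016 - 0.005*-251.5216 = -1.644


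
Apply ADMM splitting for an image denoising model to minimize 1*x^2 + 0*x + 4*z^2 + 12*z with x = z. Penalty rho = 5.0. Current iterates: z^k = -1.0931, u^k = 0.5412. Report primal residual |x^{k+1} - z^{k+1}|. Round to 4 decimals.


ADMM iteration with rho = 5.0, z^k = -1.0931, u^k = 0.5412
Step 1: x-update.
Minimize 1*x^2 + 0*x + (5.0/2)*(x + 1.0931 + 0.5412)^2
FOC: (2*1 + 5.0)*x = 0 + 5.0*(-1.0931 - 0.5412)
x^{k+1} = -1.1674
Step 2: z-update.
Minimize 4*z^2 + 12*z + (5.0/2)*(-1.1674 - z + 0.5412)^2
FOC: (2*4 + 5.0)*z = -12 + 5.0*(-1.1674 + 0.5412)
z^{k+1} = -1.1639
Step 3: u-update.
u^{k+1} = 0.5412 - 1.1674 + 1.1639 = 0.5377
Step 4: Primal residual = |-1.1674 + 1.1639| = 0.0035


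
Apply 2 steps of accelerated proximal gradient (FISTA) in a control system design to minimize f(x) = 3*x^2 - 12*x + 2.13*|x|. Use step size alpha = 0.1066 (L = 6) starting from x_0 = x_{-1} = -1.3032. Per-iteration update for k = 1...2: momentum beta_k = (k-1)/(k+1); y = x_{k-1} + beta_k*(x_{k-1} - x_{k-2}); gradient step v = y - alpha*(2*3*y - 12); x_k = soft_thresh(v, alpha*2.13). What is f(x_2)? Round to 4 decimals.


FISTA on f(x) = 3*x^2 - 12*x + 2.13*|x|
L = 6, alpha = 0.1066
Iteration 1: beta = 0.0, y = -1.3032 + 0.0*(-1.3032 + 1.3032) = -1.3032
  grad(y) = -19.8192, v = y - alpha*grad = 0.8095
  prox(v) = soft_thresh(0.8095, 0.2271) = 0.5825
Iteration 2: beta = 0.3333, y = 0.5825 + 0.3333*(0.5825 + 1.3032) = 1.211
  grad(y) = -4.7339, v = y - alpha*grad = 1.7157
  prox(v) = soft_thresh(1.7157, 0.2271) = 1.4886
f(x_2) = 3*1.4886^2 - 12*1.4886 + 2.13*|1.4886| = -8.0447


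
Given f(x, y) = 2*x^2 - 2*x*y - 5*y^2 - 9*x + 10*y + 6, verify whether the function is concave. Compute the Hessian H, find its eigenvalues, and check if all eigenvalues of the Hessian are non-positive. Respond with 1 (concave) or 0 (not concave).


The Hessian of f(x,y) = 2*x^2 - 2*x*y - 5*y^2 - 9*x + 10*y + 6 is:
H = [[4, -2], [-2, -10]]
Trace = 4 - 10 = -6
Determinant = 4*-10 - (-2)^2 = -44
Discriminant = (-6)^2 - 4*-44 = 212.0
Eigenvalues: lambda_1 = -10.2801, lambda_2 = 4.2801
The function is not concave.

0


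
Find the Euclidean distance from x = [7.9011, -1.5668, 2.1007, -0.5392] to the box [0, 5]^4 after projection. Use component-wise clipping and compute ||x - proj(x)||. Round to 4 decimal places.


Project each component onto [0, 5].
clip(7.9011) = 5.0, clip(-1.5668) = 0.0, clip(2.1007) = 2.1007, clip(-0.5392) = 0.0
Projection = [5.0, 0.0, 2.1007, 0.0]
Squared diffs: [8.4164, 2.4549, 0.0, 0.2907]
Distance = sqrt(11.162) = 3.341


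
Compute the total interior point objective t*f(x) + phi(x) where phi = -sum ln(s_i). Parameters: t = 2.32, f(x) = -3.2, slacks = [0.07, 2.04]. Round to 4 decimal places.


Step 1: Compute log-barrier.
ln values: [-2.6593, 0.7129]
phi = -(-2.6593 + 0.7129) = 1.9463
Step 2: Compute augmented objective.
t*f(x) = 2.32*-3.2 = -7.424
Total = -7.424 + 1.9463 = -5.4777


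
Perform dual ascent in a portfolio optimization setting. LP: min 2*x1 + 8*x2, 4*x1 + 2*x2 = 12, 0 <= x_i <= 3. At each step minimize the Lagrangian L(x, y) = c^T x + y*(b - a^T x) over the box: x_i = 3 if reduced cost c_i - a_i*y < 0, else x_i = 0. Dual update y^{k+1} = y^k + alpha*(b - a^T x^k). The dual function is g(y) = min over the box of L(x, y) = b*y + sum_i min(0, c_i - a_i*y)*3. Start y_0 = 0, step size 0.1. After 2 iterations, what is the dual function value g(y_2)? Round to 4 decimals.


Dual ascent for LP: min 2*x1 + 8*x2, 4*x1 + 2*x2 = 12, 0 <= x_i <= 3
Step 1: y^k = 0.0, reduced costs: (2.0, 8.0)
  x^k = (0.0, 0.0), subgradient = b - a^T x = 12.0
  y^{k+1} = 0.0 + 0.1*12.0 = 1.2
Step 2: y^k = 1.2, reduced costs: (-2.8, 5.6)
  x^k = (3.0, 0.0), subgradient = b - a^T x = 0.0
  y^{k+1} = 1.2 + 0.1*0.0 = 1.2
Dual objective at y_2 = 1.2: reduced costs (-2.8, 5.6), box minimizer x = (3.0, 0.0)
g(y_2) = b*y + (c1 - a1*y)*x1 + (c2 - a2*y)*x2 = 12*1.2 + (-2.8)*3.0 + 5.6*0.0 = 14.4 - 8.4 + 0.0 = 6.0


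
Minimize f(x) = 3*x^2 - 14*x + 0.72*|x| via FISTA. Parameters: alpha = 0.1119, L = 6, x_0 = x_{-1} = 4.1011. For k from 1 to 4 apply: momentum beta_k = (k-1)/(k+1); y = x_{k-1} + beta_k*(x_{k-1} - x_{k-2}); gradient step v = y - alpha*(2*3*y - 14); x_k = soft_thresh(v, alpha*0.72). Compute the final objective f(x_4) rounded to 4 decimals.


FISTA on f(x) = 3*x^2 - 14*x + 0.72*|x|
L = 6, alpha = 0.1119
Iteration 1: beta = 0.0, y = 4.1011 + 0.0*(4.1011 - 4.1011) = 4.1011
  grad(y) = 10.6066, v = y - alpha*grad = 2.9142
  prox(v) = soft_thresh(2.9142, 0.0806) = 2.8337
Iteration 2: beta = 0.3333, y = 2.8337 + 0.3333*(2.8337 - 4.1011) = 2.4112
  grad(y) = 0.467, v = y - alpha*grad = 2.3589
  prox(v) = soft_thresh(2.3589, 0.0806) = 2.2783
Iteration 3: beta = 0.5, y = 2.2783 + 0.5*(2.2783 - 2.8337) = 2.0007
  grad(y) = -1.9959, v = y - alpha*grad = 2.224
  prox(v) = soft_thresh(2.224, 0.0806) = 2.1435
Iteration 4: beta = 0.6, y = 2.1435 + 0.6*(2.1435 - 2.2783) = 2.0625
  grad(y) = -1.6248, v = y - alpha*grad = 2.2443
  prox(v) = soft_thresh(2.2443, 0.0806) = 2.1638
f(x_4) = 3*2.1638^2 - 14*2.1638 + 0.72*|2.1638| = -14.6892


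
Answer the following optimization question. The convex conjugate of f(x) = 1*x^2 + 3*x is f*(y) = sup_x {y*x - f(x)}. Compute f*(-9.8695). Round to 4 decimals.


f*(y) = sup_x {y*x - a*x^2 - b*x} = sup_x {(y-b)*x - a*x^2}
FOC: (y - b) - 2a*x = 0 => x* = (y - b)/(2a)
x* = (-9.8695 - 3)/(2*1) = -6.4348
f*(-9.8695) = (y-b)^2/(4a) = (-9.8695 - 3)^2/(4*1)
= 165.624/4 = 41.406


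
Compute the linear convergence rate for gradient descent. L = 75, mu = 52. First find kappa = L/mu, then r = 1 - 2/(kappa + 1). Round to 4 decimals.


Step 1: Compute the condition number.
kappa = L/mu = 75/52 = 1.4423
Step 2: Compute the convergence rate.
r = 1 - 2/(kappa + 1) = 1 - 2*mu/(L + mu) = (L - mu)/(L + mu) = 23/127 = 0.1811


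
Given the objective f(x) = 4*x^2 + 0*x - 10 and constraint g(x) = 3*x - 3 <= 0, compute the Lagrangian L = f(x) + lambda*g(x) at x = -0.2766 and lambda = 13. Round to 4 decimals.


Step 1: Evaluate f(x).
f(-0.2766) = 4*(-0.2766)^2 + 0*(-0.2766) - 10 = -9.694
Step 2: Evaluate g(x).
g(-0.2766) = 3*-0.2766 - 3 = -3.8298
Step 3: Compute Lagrangian.
L = -9.694 + 13*-3.8298 = -59.4814


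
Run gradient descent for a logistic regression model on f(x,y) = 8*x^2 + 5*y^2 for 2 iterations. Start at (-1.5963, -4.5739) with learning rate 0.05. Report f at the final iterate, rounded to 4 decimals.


Gradient descent on f(x,y) = 8*x^2 + 5*y^2.
Starting point: (-1.5963, -4.5739), alpha = 0.05
Step 1: grad_x = 2*8*-1.5963 = -25.5408, grad_y = 2*5*-4.5739 = -45.739
  x_1 = -1.5963 - 0.05*-25.5408 = -0.3193
  y_1 = -4.5739 - 0.05*-45.739 = -2.287
Step 2: grad_x = 2*8*-0.3193 = -5.1082, grad_y = 2*5*-2.287 = -22.8695
  x_2 = -0.3193 - 0.05*-5.1082 = -0.0639
  y_2 = -2.287 - 0.05*-22.8695 = -1.1435
f(-0.0639, -1.1435) = 8*(-0.0639)^2 + 5*(-1.1435)^2 = 6.5703


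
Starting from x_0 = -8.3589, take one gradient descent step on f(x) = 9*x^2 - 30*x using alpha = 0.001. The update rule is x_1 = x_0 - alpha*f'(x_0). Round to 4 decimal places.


We compute the gradient at x_0 and apply the update.
f'(x) = 18*x - 30
f'(-8.3589) = 18*-8.3589 - 30 = -180.4602
x_1 = -8.3589 - 0.001*-180.4602 = -8.1784


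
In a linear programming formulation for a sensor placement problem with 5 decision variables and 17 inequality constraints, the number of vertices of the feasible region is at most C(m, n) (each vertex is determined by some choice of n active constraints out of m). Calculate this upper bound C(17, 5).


Each vertex corresponds to some choice of n active constraints out of m, so the number of vertices is at most C(m, n) = m! / (n!(m-n)!).
m = 17, n = 5
Numerator: 17 * 16 * 15 * 14 * 13
Denominator: 5! = 120
C(17, 5) = 6188


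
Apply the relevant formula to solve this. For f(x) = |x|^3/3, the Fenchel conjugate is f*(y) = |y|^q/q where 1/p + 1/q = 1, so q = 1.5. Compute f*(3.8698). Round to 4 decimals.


The conjugate exponent q satisfies 1/p + 1/q = 1.
p = 3, so q = 3/(3 - 1) = 1.5
|y|^q = 3.8698^1.5 = 7.6126
f*(3.8698) = 7.6126 / 1.5 = 5.0751


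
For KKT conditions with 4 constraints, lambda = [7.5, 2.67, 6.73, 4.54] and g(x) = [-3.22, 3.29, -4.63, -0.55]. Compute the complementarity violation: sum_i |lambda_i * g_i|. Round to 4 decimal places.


KKT complementary slackness check:
lambda_1 * g_1 = 7.5 * -3.22 = -24.15
lambda_2 * g_2 = 2.67 * 3.29 = 8.7843
lambda_3 * g_3 = 6.73 * -4.63 = -31.1599
lambda_4 * g_4 = 4.54 * -0.55 = -2.497
Total violation = 24.15 + 8.7843 + 31.1599 + 2.497 = 66.5912


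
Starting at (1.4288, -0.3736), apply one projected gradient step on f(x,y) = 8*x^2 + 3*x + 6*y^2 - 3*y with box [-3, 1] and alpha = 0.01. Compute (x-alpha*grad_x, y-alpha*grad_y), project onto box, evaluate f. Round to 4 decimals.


Step 1: Compute gradient at (1.4288, -0.3736).
grad_x = 2*8*1.4288 + 3 = 25.8608
grad_y = 2*6*-0.3736 - 3 = -7.4832
Step 2: Gradient step.
x_raw = 1.4288 - 0.01*25.8608 = 1.1702
y_raw = -0.3736 - 0.01*-7.4832 = -0.2988
Step 3: Project onto [-3, 1].
x_proj = clip(1.1702) = 1.0
y_proj = clip(-0.2988) = -0.2988
Step 4: Evaluate f.
f(1.0, -0.2988) = 12.4319


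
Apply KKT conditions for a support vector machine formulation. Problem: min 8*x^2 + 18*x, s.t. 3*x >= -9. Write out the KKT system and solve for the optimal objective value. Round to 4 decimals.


Step 1: Try lambda = 0 (constraint inactive).
Stationarity: 2*8*x + 18 = 0
x* = -18/(2*8) = -1.125
Check constraint: 3*-1.125 = -3.375 >= -9 -- satisfied.
Step 2: Compute optimal value.
f(x*) = 8*(-1.125)^2 + 18*(-1.125) = -10.125


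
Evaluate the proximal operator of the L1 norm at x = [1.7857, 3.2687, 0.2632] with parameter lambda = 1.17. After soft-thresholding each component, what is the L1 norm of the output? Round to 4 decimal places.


Soft-thresholding with lambda = 1.17:
prox(1.7857) = sign(1.7857)*max(|1.7857| - 1.17, 0) = 0.6157
prox(3.2687) = sign(3.2687)*max(|3.2687| - 1.17, 0) = 2.0987
prox(0.2632) = sign(0.2632)*max(|0.2632| - 1.17, 0) = 0.0
prox(x) = [0.6157, 2.0987, 0.0]
||prox(x)||_1 = 0.6157 + 2.0987 + 0.0 = 2.7144


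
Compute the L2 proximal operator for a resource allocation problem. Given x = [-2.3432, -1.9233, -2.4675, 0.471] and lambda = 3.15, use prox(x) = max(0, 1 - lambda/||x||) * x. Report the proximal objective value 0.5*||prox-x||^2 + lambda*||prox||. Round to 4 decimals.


Step 1: Compute ||x||.
||x|| = 3.937
Step 2: Compute scaling factor.
scale = max(0, 1 - 3.15/3.937) = 0.1999
Step 3: prox(x) = [-0.4684, -0.3845, -0.4933, 0.0942]
||prox(x)|| = 0.787
Step 4: Proximal objective.
0.5*||prox-x||^2 = 4.9613
lambda*||prox|| = 2.4791
Total = 7.4403


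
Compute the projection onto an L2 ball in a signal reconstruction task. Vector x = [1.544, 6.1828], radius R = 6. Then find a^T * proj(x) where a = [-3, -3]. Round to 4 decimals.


Step 1: Compute ||x|| (intermediates to 6 decimals).
||x|| = sqrt(1.544^2 + 6.1828^2) = 6.372672
Step 2: Project.
Since ||x|| > R, scale = R/||x|| = 6/6.372672 = 0.94152, proj(x) = scale * x
proj(x) = [1.453707, 5.82123]
Step 3: Dot product.
a^T * proj(x) = -3*1.453707 - 3*5.82123 = -21.8248


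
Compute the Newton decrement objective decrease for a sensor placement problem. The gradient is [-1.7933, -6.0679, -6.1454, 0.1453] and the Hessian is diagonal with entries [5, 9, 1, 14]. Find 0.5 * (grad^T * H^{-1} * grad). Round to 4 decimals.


Step 1: H is diagonal, so H^(-1) * g = [-0.3587, -0.6742, -6.1454, 0.0104].
Step 2: g^T H^(-1) g = sum_i g_i^2 / H_ii
  = (-1.7933)^2/5 + (-6.0679)^2/9 + (-6.1454)^2/1 + (0.1453)^2/14
  = 0.6432 + 4.091 + 37.7659 + 0.0015 = 42.5017
Step 3: Objective decrease = 0.5 * g^T H^(-1) g = 21.2508


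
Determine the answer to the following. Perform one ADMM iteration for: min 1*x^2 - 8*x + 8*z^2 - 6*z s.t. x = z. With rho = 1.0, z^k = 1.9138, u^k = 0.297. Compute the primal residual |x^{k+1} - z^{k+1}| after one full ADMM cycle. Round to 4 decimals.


ADMM iteration with rho = 1.0, z^k = 1.9138, u^k = 0.297
Step 1: x-update.
Minimize 1*x^2 - 8*x + (1.0/2)*(x - 1.9138 + 0.297)^2
FOC: (2*1 + 1.0)*x = 8 + 1.0*(1.9138 - 0.297)
x^{k+1} = 3.2056
Step 2: z-update.
Minimize 8*z^2 - 6*z + (1.0/2)*(3.2056 - z + 0.297)^2
FOC: (2*8 + 1.0)*z = 6 + 1.0*(3.2056 + 0.297)
z^{k+1} = 0.559
Step 3: u-update.
u^{k+1} = 0.297 + 3.2056 - 0.559 = 2.9436
Step 4: Primal residual = |3.2056 - 0.559| = 2.6466


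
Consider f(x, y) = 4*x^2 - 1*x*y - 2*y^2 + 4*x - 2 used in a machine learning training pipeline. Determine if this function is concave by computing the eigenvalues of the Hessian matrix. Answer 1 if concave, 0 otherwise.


The Hessian of f(x,y) = 4*x^2 - 1*x*y - 2*y^2 + 4*x - 2 is:
H = [[8, -1], [-1, -4]]
Trace = 8 - 4 = 4
Determinant = 8*-4 - (-1)^2 = -33
Discriminant = (4)^2 - 4*-33 = 148.0
Eigenvalues: lambda_1 = -4.0828, lambda_2 = 8.0828
The function is not concave.

0


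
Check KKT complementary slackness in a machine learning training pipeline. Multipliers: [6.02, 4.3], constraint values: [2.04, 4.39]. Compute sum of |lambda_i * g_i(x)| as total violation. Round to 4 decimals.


KKT complementary slackness check:
lambda_1 * g_1 = 6.02 * 2.04 = 12.2808
lambda_2 * g_2 = 4.3 * 4.39 = 18.877
Total violation = 12.2808 + 18.877 = 31.1578


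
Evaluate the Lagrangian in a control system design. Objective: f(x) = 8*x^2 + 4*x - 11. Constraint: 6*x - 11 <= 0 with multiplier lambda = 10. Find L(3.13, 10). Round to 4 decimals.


Step 1: Evaluate f(x).
f(3.13) = 8*3.13^2 + 4*3.13 - 11 = 79.8952
Step 2: Evaluate g(x).
g(3.13) = 6*3.13 - 11 = 7.78
Step 3: Compute Lagrangian.
L = 79.8952 + 10*7.78 = 157.6952


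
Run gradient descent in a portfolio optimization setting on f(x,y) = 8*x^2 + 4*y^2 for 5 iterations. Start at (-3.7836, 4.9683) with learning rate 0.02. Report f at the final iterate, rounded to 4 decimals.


Gradient descent on f(x,y) = 8*x^2 + 4*y^2.
Starting point: (-3.7836, 4.9683), alpha = 0.02
Step 1: grad_x = 2*8*-3.7836 = -60.5376, grad_y = 2*4*4.9683 = 39.7464
  x_1 = -3.7836 - 0.02*-60.5376 = -2.5728
  y_1 = 4.9683 - 0.02*39.7464 = 4.1734
Step 2: grad_x = 2*8*-2.5728 = -41.1656, grad_y = 2*4*4.1734 = 33.387
  x_2 = -2.5728 - 0.02*-41.1656 = -1.7495
  y_2 = 4.1734 - 0.02*33.387 = 3.5056
Step 3: grad_x = 2*8*-1.7495 = -27.9926, grad_y = 2*4*3.5056 = 28.0451
  x_3 = -1.7495 - 0.02*-27.9926 = -1.1897
  y_3 = 3.5056 - 0.02*28.0451 = 2.9447
Step 4: grad_x = 2*8*-1.1897 = -19.035, grad_y = 2*4*2.9447 = 23.5579
  x_4 = -1.1897 - 0.02*-19.035 = -0.809
  y_4 = 2.9447 - 0.02*23.5579 = 2.4736
Step 5: grad_x = 2*8*-0.809 = -12.9438, grad_y = 2*4*2.4736 = 19.7886
  x_5 = -0.809 - 0.02*-12.9438 = -0.5501
  y_5 = 2.4736 - 0.02*19.7886 = 2.0778
f(-0.5501, 2.0778) = 8*(-0.5501)^2 + 4*2.0778^2 = 19.69


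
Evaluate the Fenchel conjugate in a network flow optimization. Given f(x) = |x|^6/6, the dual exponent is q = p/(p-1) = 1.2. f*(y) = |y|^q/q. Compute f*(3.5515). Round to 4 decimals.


The conjugate exponent q satisfies 1/p + 1/q = 1.
p = 6, so q = 6/(6 - 1) = 1.2
|y|^q = 3.5515^1.2 = 4.5761
f*(3.5515) = 4.5761 / 1.2 = 3.8134


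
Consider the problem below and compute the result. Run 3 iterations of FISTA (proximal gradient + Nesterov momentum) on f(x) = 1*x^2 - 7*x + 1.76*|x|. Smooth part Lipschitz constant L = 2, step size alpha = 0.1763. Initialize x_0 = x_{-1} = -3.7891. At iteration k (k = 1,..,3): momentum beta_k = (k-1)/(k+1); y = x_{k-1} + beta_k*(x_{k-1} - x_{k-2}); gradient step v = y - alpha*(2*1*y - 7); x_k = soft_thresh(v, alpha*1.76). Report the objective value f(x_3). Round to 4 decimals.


FISTA on f(x) = 1*x^2 - 7*x + 1.76*|x|
L = 2, alpha = 0.1763
Iteration 1: beta = 0.0, y = -3.7891 + 0.0*(-3.7891 + 3.7891) = -3.7891
  grad(y) = -14.5782, v = y - alpha*grad = -1.219
  prox(v) = soft_thresh(-1.219, 0.3103) = -0.9087
Iteration 2: beta = 0.3333, y = -0.9087 + 0.3333*(-0.9087 + 3.7891) = 0.0515
  grad(y) = -6.8971, v = y - alpha*grad = 1.2674
  prox(v) = soft_thresh(1.2674, 0.3103) = 0.9571
Iteration 3: beta = 0.5, y = 0.9571 + 0.5*(0.9571 + 0.9087) = 1.89
  grad(y) = -3.2199, v = y - alpha*grad = 2.4577
  prox(v) = soft_thresh(2.4577, 0.3103) = 2.1474
f(x_3) = 1*2.1474^2 - 7*2.1474 + 1.76*|2.1474| = -6.6411


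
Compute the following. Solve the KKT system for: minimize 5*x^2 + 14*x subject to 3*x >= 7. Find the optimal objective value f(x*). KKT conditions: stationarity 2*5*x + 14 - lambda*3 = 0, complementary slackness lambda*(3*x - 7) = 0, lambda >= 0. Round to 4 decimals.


Step 1: Try lambda = 0 (constraint inactive).
x_unc = -14/(2*5) = -1.4
Check: 3*-1.4 = -4.2 < 7 -- violated!
Step 2: Constraint must be active: 3*x = 7
x* = 7/3 = 2.3333 (rounded; the exact value 7/3 is used below)
lambda = (2*5*(7/3) + 14)/3 = 12.4444
Step 3: Compute optimal value.
f(x*) = 5*(7/3)^2 + 14*(7/3) = 59.8889


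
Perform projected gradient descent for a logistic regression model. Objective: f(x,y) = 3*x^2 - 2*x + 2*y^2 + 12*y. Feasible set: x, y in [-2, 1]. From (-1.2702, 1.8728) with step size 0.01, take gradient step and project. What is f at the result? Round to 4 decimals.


Step 1: Compute gradient at (-1.2702, 1.8728).
grad_x = 2*3*-1.2702 - 2 = -9.6212
grad_y = 2*2*1.8728 + 12 = 19.4912
Step 2: Gradient step.
x_raw = -1.2702 - 0.01*-9.6212 = -1.174
y_raw = 1.8728 - 0.01*19.4912 = 1.6779
Step 3: Project onto [-2, 1].
x_proj = clip(-1.174) = -1.174
y_proj = clip(1.6779) = 1.0
Step 4: Evaluate f.
f(-1.174, 1.0) = 20.4827


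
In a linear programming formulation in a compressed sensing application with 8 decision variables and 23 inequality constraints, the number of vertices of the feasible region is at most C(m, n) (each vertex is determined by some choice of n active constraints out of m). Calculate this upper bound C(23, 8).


Each vertex corresponds to some choice of n active constraints out of m, so the number of vertices is at most C(m, n) = m! / (n!(m-n)!).
m = 23, n = 8
Numerator: 23 * 22 * 21 * 20 * 19 * 18 * 17 * 16
Denominator: 8! = 40320
C(23, 8) = 490314


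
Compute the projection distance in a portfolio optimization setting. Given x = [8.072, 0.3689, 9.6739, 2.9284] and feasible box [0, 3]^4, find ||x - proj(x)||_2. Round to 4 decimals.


Project each component onto [0, 3].
clip(8.072) = 3.0, clip(0.3689) = 0.3689, clip(9.6739) = 3.0, clip(2.9284) = 2.9284
Projection = [3.0, 0.3689, 3.0, 2.9284]
Squared diffs: [25.7252, 0.0, 44.5409, 0.0]
Distance = sqrt(70.2661) = 8.3825


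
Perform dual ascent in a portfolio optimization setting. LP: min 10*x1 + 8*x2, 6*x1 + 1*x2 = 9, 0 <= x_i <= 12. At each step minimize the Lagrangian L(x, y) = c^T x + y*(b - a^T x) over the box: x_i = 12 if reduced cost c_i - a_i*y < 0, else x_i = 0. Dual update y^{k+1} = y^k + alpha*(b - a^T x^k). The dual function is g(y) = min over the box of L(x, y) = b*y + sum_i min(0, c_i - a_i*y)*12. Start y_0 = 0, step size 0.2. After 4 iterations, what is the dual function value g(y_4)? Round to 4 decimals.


Dual ascent for LP: min 10*x1 + 8*x2, 6*x1 + 1*x2 = 9, 0 <= x_i <= 12
Step 1: y^k = 0.0, reduced costs: (10.0, 8.0)
  x^k = (0.0, 0.0), subgradient = b - a^T x = 9.0
  y^{k+1} = 0.0 + 0.2*9.0 = 1.8
Step 2: y^k = 1.8, reduced costs: (-0.8, 6.2)
  x^k = (12.0, 0.0), subgradient = b - a^T x = -63.0
  y^{k+1} = 1.8 + 0.2*-63.0 = -10.8
Step 3: y^k = -10.8, reduced costs: (74.8, 18.8)
  x^k = (0.0, 0.0), subgradient = b - a^T x = 9.0
  y^{k+1} = -10.8 + 0.2*9.0 = -9.0
Step 4: y^k = -9.0, reduced costs: (64.0, 17.0)
  x^k = (0.0, 0.0), subgradient = b - a^T x = 9.0
  y^{k+1} = -9.0 + 0.2*9.0 = -7.2
Dual objective at y_4 = -7.2: reduced costs (53.2, 15.2), box minimizer x = (0.0, 0.0)
g(y_4) = b*y + (c1 - a1*y)*x1 + (c2 - a2*y)*x2 = 9*(-7.2) + 53.2*0.0 + 15.2*0.0 = -64.8 + 0.0 + 0.0 = -64.8


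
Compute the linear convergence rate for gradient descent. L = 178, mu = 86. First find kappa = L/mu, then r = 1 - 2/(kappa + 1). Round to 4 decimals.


Step 1: Compute the condition number.
kappa = L/mu = 178/86 = 2.0698
Step 2: Compute the convergence rate.
r = 1 - 2/(kappa + 1) = 1 - 2*mu/(L + mu) = (L - mu)/(L + mu) = 92/264 = 0.3485


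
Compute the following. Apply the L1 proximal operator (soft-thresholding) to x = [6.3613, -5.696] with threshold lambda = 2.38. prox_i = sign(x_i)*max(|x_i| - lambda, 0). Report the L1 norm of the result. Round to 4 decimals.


Soft-thresholding with lambda = 2.38:
prox(6.3613) = sign(6.3613)*max(|6.3613| - 2.38, 0) = 3.9813
prox(-5.696) = sign(-5.696)*max(|-5.696| - 2.38, 0) = -3.316
prox(x) = [3.9813, -3.316]
||prox(x)||_1 = 3.9813 + 3.316 = 7.2973


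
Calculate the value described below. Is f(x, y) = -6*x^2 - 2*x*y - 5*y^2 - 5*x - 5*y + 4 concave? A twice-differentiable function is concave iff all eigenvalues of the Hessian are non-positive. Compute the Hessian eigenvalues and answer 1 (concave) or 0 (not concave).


The Hessian of f(x,y) = -6*x^2 - 2*x*y - 5*y^2 - 5*x - 5*y + 4 is:
H = [[-12, -2], [-2, -10]]
Trace = -12 - 10 = -22
Determinant = -12*-10 - (-2)^2 = 116
Discriminant = (-22)^2 - 4*116 = 20.0
Eigenvalues: lambda_1 = -13.2361, lambda_2 = -8.7639
The function is concave.

1
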